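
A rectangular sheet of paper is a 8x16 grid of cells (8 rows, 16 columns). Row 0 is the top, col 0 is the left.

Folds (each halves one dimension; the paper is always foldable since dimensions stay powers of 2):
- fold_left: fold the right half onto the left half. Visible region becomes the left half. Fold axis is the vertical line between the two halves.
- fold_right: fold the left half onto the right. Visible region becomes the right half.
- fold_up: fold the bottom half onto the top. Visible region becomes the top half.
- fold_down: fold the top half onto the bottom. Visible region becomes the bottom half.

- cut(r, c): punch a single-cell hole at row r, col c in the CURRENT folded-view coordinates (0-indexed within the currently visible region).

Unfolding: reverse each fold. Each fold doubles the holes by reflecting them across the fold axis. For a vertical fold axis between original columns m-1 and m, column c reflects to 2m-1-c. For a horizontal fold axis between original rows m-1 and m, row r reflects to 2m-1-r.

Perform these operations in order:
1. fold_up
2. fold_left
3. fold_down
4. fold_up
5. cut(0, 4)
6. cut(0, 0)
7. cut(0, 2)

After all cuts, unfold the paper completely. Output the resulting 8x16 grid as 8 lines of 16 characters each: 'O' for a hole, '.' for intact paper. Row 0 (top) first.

Answer: O.O.O......O.O.O
O.O.O......O.O.O
O.O.O......O.O.O
O.O.O......O.O.O
O.O.O......O.O.O
O.O.O......O.O.O
O.O.O......O.O.O
O.O.O......O.O.O

Derivation:
Op 1 fold_up: fold axis h@4; visible region now rows[0,4) x cols[0,16) = 4x16
Op 2 fold_left: fold axis v@8; visible region now rows[0,4) x cols[0,8) = 4x8
Op 3 fold_down: fold axis h@2; visible region now rows[2,4) x cols[0,8) = 2x8
Op 4 fold_up: fold axis h@3; visible region now rows[2,3) x cols[0,8) = 1x8
Op 5 cut(0, 4): punch at orig (2,4); cuts so far [(2, 4)]; region rows[2,3) x cols[0,8) = 1x8
Op 6 cut(0, 0): punch at orig (2,0); cuts so far [(2, 0), (2, 4)]; region rows[2,3) x cols[0,8) = 1x8
Op 7 cut(0, 2): punch at orig (2,2); cuts so far [(2, 0), (2, 2), (2, 4)]; region rows[2,3) x cols[0,8) = 1x8
Unfold 1 (reflect across h@3): 6 holes -> [(2, 0), (2, 2), (2, 4), (3, 0), (3, 2), (3, 4)]
Unfold 2 (reflect across h@2): 12 holes -> [(0, 0), (0, 2), (0, 4), (1, 0), (1, 2), (1, 4), (2, 0), (2, 2), (2, 4), (3, 0), (3, 2), (3, 4)]
Unfold 3 (reflect across v@8): 24 holes -> [(0, 0), (0, 2), (0, 4), (0, 11), (0, 13), (0, 15), (1, 0), (1, 2), (1, 4), (1, 11), (1, 13), (1, 15), (2, 0), (2, 2), (2, 4), (2, 11), (2, 13), (2, 15), (3, 0), (3, 2), (3, 4), (3, 11), (3, 13), (3, 15)]
Unfold 4 (reflect across h@4): 48 holes -> [(0, 0), (0, 2), (0, 4), (0, 11), (0, 13), (0, 15), (1, 0), (1, 2), (1, 4), (1, 11), (1, 13), (1, 15), (2, 0), (2, 2), (2, 4), (2, 11), (2, 13), (2, 15), (3, 0), (3, 2), (3, 4), (3, 11), (3, 13), (3, 15), (4, 0), (4, 2), (4, 4), (4, 11), (4, 13), (4, 15), (5, 0), (5, 2), (5, 4), (5, 11), (5, 13), (5, 15), (6, 0), (6, 2), (6, 4), (6, 11), (6, 13), (6, 15), (7, 0), (7, 2), (7, 4), (7, 11), (7, 13), (7, 15)]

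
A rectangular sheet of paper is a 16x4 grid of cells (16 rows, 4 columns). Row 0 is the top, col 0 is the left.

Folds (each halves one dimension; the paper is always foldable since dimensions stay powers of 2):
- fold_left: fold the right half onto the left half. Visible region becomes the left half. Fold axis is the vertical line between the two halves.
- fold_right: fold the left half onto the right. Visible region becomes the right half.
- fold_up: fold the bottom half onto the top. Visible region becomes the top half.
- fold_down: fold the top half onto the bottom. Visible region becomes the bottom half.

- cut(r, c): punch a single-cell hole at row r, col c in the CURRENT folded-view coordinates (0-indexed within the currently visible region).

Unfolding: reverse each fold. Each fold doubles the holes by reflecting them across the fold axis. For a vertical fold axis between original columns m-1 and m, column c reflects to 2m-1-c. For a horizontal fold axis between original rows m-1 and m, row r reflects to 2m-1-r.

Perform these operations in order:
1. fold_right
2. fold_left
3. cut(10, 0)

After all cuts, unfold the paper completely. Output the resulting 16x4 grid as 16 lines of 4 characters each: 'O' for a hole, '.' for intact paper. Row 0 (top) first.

Answer: ....
....
....
....
....
....
....
....
....
....
OOOO
....
....
....
....
....

Derivation:
Op 1 fold_right: fold axis v@2; visible region now rows[0,16) x cols[2,4) = 16x2
Op 2 fold_left: fold axis v@3; visible region now rows[0,16) x cols[2,3) = 16x1
Op 3 cut(10, 0): punch at orig (10,2); cuts so far [(10, 2)]; region rows[0,16) x cols[2,3) = 16x1
Unfold 1 (reflect across v@3): 2 holes -> [(10, 2), (10, 3)]
Unfold 2 (reflect across v@2): 4 holes -> [(10, 0), (10, 1), (10, 2), (10, 3)]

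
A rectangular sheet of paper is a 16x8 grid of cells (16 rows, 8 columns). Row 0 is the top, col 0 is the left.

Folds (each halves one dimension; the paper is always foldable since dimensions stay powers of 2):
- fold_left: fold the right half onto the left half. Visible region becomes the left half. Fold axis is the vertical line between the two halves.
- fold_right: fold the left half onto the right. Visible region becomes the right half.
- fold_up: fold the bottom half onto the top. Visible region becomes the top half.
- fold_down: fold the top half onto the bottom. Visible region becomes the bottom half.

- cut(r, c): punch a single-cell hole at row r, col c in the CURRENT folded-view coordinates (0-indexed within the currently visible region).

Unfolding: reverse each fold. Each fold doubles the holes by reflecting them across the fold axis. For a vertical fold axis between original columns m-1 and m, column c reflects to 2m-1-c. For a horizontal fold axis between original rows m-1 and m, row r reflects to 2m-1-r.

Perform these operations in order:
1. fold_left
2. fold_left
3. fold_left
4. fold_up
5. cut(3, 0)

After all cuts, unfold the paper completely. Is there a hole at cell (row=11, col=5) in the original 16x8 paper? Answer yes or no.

Answer: no

Derivation:
Op 1 fold_left: fold axis v@4; visible region now rows[0,16) x cols[0,4) = 16x4
Op 2 fold_left: fold axis v@2; visible region now rows[0,16) x cols[0,2) = 16x2
Op 3 fold_left: fold axis v@1; visible region now rows[0,16) x cols[0,1) = 16x1
Op 4 fold_up: fold axis h@8; visible region now rows[0,8) x cols[0,1) = 8x1
Op 5 cut(3, 0): punch at orig (3,0); cuts so far [(3, 0)]; region rows[0,8) x cols[0,1) = 8x1
Unfold 1 (reflect across h@8): 2 holes -> [(3, 0), (12, 0)]
Unfold 2 (reflect across v@1): 4 holes -> [(3, 0), (3, 1), (12, 0), (12, 1)]
Unfold 3 (reflect across v@2): 8 holes -> [(3, 0), (3, 1), (3, 2), (3, 3), (12, 0), (12, 1), (12, 2), (12, 3)]
Unfold 4 (reflect across v@4): 16 holes -> [(3, 0), (3, 1), (3, 2), (3, 3), (3, 4), (3, 5), (3, 6), (3, 7), (12, 0), (12, 1), (12, 2), (12, 3), (12, 4), (12, 5), (12, 6), (12, 7)]
Holes: [(3, 0), (3, 1), (3, 2), (3, 3), (3, 4), (3, 5), (3, 6), (3, 7), (12, 0), (12, 1), (12, 2), (12, 3), (12, 4), (12, 5), (12, 6), (12, 7)]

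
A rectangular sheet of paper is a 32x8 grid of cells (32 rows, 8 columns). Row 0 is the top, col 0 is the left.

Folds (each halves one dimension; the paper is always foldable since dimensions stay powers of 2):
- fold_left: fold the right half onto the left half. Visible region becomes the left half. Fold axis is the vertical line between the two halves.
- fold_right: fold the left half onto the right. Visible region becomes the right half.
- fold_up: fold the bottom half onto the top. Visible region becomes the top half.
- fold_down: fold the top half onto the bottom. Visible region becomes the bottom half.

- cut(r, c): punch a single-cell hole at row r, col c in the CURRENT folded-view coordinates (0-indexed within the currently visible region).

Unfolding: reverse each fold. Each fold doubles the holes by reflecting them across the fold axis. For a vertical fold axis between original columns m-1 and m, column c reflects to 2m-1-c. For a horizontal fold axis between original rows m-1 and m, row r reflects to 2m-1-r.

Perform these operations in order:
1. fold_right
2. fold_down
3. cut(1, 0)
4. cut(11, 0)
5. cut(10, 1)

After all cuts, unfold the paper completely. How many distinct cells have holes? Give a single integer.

Answer: 12

Derivation:
Op 1 fold_right: fold axis v@4; visible region now rows[0,32) x cols[4,8) = 32x4
Op 2 fold_down: fold axis h@16; visible region now rows[16,32) x cols[4,8) = 16x4
Op 3 cut(1, 0): punch at orig (17,4); cuts so far [(17, 4)]; region rows[16,32) x cols[4,8) = 16x4
Op 4 cut(11, 0): punch at orig (27,4); cuts so far [(17, 4), (27, 4)]; region rows[16,32) x cols[4,8) = 16x4
Op 5 cut(10, 1): punch at orig (26,5); cuts so far [(17, 4), (26, 5), (27, 4)]; region rows[16,32) x cols[4,8) = 16x4
Unfold 1 (reflect across h@16): 6 holes -> [(4, 4), (5, 5), (14, 4), (17, 4), (26, 5), (27, 4)]
Unfold 2 (reflect across v@4): 12 holes -> [(4, 3), (4, 4), (5, 2), (5, 5), (14, 3), (14, 4), (17, 3), (17, 4), (26, 2), (26, 5), (27, 3), (27, 4)]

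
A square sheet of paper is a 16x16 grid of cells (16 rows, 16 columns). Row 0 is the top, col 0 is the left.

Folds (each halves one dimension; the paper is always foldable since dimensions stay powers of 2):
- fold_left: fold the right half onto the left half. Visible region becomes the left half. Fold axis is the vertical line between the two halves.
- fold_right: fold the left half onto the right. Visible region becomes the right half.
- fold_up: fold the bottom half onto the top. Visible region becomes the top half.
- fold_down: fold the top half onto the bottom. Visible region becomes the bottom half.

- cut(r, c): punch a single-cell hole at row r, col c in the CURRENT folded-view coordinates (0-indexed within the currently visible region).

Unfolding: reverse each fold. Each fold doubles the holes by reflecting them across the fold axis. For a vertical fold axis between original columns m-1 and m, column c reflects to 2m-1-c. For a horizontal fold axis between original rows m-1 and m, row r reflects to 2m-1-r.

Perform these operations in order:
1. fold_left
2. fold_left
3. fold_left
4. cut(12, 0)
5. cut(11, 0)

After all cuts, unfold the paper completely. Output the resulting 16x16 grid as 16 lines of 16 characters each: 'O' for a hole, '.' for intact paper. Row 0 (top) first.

Op 1 fold_left: fold axis v@8; visible region now rows[0,16) x cols[0,8) = 16x8
Op 2 fold_left: fold axis v@4; visible region now rows[0,16) x cols[0,4) = 16x4
Op 3 fold_left: fold axis v@2; visible region now rows[0,16) x cols[0,2) = 16x2
Op 4 cut(12, 0): punch at orig (12,0); cuts so far [(12, 0)]; region rows[0,16) x cols[0,2) = 16x2
Op 5 cut(11, 0): punch at orig (11,0); cuts so far [(11, 0), (12, 0)]; region rows[0,16) x cols[0,2) = 16x2
Unfold 1 (reflect across v@2): 4 holes -> [(11, 0), (11, 3), (12, 0), (12, 3)]
Unfold 2 (reflect across v@4): 8 holes -> [(11, 0), (11, 3), (11, 4), (11, 7), (12, 0), (12, 3), (12, 4), (12, 7)]
Unfold 3 (reflect across v@8): 16 holes -> [(11, 0), (11, 3), (11, 4), (11, 7), (11, 8), (11, 11), (11, 12), (11, 15), (12, 0), (12, 3), (12, 4), (12, 7), (12, 8), (12, 11), (12, 12), (12, 15)]

Answer: ................
................
................
................
................
................
................
................
................
................
................
O..OO..OO..OO..O
O..OO..OO..OO..O
................
................
................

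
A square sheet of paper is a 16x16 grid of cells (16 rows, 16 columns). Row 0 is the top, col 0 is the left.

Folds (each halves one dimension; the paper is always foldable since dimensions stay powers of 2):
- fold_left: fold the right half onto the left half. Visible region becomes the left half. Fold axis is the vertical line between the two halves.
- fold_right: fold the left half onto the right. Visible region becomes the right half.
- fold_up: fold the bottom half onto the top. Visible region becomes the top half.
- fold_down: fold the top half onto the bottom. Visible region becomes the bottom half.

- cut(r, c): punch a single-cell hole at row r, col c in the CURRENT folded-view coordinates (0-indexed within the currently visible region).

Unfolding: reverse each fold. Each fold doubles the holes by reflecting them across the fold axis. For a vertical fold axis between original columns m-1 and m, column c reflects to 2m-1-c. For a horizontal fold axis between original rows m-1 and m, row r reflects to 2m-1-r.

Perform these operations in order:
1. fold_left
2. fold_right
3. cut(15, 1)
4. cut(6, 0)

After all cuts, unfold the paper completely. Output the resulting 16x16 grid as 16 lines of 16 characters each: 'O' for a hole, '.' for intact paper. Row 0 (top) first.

Answer: ................
................
................
................
................
................
...OO......OO...
................
................
................
................
................
................
................
................
..O..O....O..O..

Derivation:
Op 1 fold_left: fold axis v@8; visible region now rows[0,16) x cols[0,8) = 16x8
Op 2 fold_right: fold axis v@4; visible region now rows[0,16) x cols[4,8) = 16x4
Op 3 cut(15, 1): punch at orig (15,5); cuts so far [(15, 5)]; region rows[0,16) x cols[4,8) = 16x4
Op 4 cut(6, 0): punch at orig (6,4); cuts so far [(6, 4), (15, 5)]; region rows[0,16) x cols[4,8) = 16x4
Unfold 1 (reflect across v@4): 4 holes -> [(6, 3), (6, 4), (15, 2), (15, 5)]
Unfold 2 (reflect across v@8): 8 holes -> [(6, 3), (6, 4), (6, 11), (6, 12), (15, 2), (15, 5), (15, 10), (15, 13)]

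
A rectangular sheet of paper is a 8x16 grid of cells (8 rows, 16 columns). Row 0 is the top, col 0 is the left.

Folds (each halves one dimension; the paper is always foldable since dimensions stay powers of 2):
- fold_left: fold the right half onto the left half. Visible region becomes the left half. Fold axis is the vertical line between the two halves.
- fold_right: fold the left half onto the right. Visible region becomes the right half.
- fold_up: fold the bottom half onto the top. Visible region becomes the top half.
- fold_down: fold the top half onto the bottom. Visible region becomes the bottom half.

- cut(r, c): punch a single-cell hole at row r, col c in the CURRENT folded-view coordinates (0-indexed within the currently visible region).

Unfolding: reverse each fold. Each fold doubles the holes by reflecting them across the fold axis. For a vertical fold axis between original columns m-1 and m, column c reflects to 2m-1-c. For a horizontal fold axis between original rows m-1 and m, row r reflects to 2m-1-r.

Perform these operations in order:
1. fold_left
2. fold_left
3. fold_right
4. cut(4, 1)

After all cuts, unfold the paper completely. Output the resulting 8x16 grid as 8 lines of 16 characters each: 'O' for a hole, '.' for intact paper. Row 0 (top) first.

Answer: ................
................
................
................
O..OO..OO..OO..O
................
................
................

Derivation:
Op 1 fold_left: fold axis v@8; visible region now rows[0,8) x cols[0,8) = 8x8
Op 2 fold_left: fold axis v@4; visible region now rows[0,8) x cols[0,4) = 8x4
Op 3 fold_right: fold axis v@2; visible region now rows[0,8) x cols[2,4) = 8x2
Op 4 cut(4, 1): punch at orig (4,3); cuts so far [(4, 3)]; region rows[0,8) x cols[2,4) = 8x2
Unfold 1 (reflect across v@2): 2 holes -> [(4, 0), (4, 3)]
Unfold 2 (reflect across v@4): 4 holes -> [(4, 0), (4, 3), (4, 4), (4, 7)]
Unfold 3 (reflect across v@8): 8 holes -> [(4, 0), (4, 3), (4, 4), (4, 7), (4, 8), (4, 11), (4, 12), (4, 15)]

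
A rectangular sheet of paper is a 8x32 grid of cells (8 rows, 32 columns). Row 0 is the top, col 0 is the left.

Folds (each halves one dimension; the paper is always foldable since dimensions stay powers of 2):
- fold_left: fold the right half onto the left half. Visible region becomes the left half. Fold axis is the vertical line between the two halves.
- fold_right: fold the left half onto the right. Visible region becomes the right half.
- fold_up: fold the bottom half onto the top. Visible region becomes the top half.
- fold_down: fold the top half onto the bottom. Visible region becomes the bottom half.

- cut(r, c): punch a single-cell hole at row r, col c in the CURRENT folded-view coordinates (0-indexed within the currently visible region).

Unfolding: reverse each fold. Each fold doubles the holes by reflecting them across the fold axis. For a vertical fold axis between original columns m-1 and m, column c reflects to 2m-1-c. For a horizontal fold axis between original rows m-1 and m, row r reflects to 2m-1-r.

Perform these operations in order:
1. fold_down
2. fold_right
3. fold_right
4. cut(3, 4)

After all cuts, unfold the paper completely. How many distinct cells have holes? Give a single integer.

Answer: 8

Derivation:
Op 1 fold_down: fold axis h@4; visible region now rows[4,8) x cols[0,32) = 4x32
Op 2 fold_right: fold axis v@16; visible region now rows[4,8) x cols[16,32) = 4x16
Op 3 fold_right: fold axis v@24; visible region now rows[4,8) x cols[24,32) = 4x8
Op 4 cut(3, 4): punch at orig (7,28); cuts so far [(7, 28)]; region rows[4,8) x cols[24,32) = 4x8
Unfold 1 (reflect across v@24): 2 holes -> [(7, 19), (7, 28)]
Unfold 2 (reflect across v@16): 4 holes -> [(7, 3), (7, 12), (7, 19), (7, 28)]
Unfold 3 (reflect across h@4): 8 holes -> [(0, 3), (0, 12), (0, 19), (0, 28), (7, 3), (7, 12), (7, 19), (7, 28)]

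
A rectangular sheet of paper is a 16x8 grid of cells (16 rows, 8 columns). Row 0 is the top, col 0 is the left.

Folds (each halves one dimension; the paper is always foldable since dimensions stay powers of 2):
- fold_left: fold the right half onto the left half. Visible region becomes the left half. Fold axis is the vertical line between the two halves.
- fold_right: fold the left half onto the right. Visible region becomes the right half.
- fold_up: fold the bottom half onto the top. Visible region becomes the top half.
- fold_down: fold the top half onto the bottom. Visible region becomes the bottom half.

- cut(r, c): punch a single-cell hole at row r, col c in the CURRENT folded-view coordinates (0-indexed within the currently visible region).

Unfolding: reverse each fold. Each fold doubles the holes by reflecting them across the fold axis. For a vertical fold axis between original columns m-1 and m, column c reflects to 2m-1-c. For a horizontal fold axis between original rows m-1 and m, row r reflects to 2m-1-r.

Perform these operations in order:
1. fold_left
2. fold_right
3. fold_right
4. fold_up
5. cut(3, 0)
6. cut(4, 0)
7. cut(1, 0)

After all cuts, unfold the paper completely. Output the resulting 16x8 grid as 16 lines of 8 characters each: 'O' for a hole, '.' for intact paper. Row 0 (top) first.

Answer: ........
OOOOOOOO
........
OOOOOOOO
OOOOOOOO
........
........
........
........
........
........
OOOOOOOO
OOOOOOOO
........
OOOOOOOO
........

Derivation:
Op 1 fold_left: fold axis v@4; visible region now rows[0,16) x cols[0,4) = 16x4
Op 2 fold_right: fold axis v@2; visible region now rows[0,16) x cols[2,4) = 16x2
Op 3 fold_right: fold axis v@3; visible region now rows[0,16) x cols[3,4) = 16x1
Op 4 fold_up: fold axis h@8; visible region now rows[0,8) x cols[3,4) = 8x1
Op 5 cut(3, 0): punch at orig (3,3); cuts so far [(3, 3)]; region rows[0,8) x cols[3,4) = 8x1
Op 6 cut(4, 0): punch at orig (4,3); cuts so far [(3, 3), (4, 3)]; region rows[0,8) x cols[3,4) = 8x1
Op 7 cut(1, 0): punch at orig (1,3); cuts so far [(1, 3), (3, 3), (4, 3)]; region rows[0,8) x cols[3,4) = 8x1
Unfold 1 (reflect across h@8): 6 holes -> [(1, 3), (3, 3), (4, 3), (11, 3), (12, 3), (14, 3)]
Unfold 2 (reflect across v@3): 12 holes -> [(1, 2), (1, 3), (3, 2), (3, 3), (4, 2), (4, 3), (11, 2), (11, 3), (12, 2), (12, 3), (14, 2), (14, 3)]
Unfold 3 (reflect across v@2): 24 holes -> [(1, 0), (1, 1), (1, 2), (1, 3), (3, 0), (3, 1), (3, 2), (3, 3), (4, 0), (4, 1), (4, 2), (4, 3), (11, 0), (11, 1), (11, 2), (11, 3), (12, 0), (12, 1), (12, 2), (12, 3), (14, 0), (14, 1), (14, 2), (14, 3)]
Unfold 4 (reflect across v@4): 48 holes -> [(1, 0), (1, 1), (1, 2), (1, 3), (1, 4), (1, 5), (1, 6), (1, 7), (3, 0), (3, 1), (3, 2), (3, 3), (3, 4), (3, 5), (3, 6), (3, 7), (4, 0), (4, 1), (4, 2), (4, 3), (4, 4), (4, 5), (4, 6), (4, 7), (11, 0), (11, 1), (11, 2), (11, 3), (11, 4), (11, 5), (11, 6), (11, 7), (12, 0), (12, 1), (12, 2), (12, 3), (12, 4), (12, 5), (12, 6), (12, 7), (14, 0), (14, 1), (14, 2), (14, 3), (14, 4), (14, 5), (14, 6), (14, 7)]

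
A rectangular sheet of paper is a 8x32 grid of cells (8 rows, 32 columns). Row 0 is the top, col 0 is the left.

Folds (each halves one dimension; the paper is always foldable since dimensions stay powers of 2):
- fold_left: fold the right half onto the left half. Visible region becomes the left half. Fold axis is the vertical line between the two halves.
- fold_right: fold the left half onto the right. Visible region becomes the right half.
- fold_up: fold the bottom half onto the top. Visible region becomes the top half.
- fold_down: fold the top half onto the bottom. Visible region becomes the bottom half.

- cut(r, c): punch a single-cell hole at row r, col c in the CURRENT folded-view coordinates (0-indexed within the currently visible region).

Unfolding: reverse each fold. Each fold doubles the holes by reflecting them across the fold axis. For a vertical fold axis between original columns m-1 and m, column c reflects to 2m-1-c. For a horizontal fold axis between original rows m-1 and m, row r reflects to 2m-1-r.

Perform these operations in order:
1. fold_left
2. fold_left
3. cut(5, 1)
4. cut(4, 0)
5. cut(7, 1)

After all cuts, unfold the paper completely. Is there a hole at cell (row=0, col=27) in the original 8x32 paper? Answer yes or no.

Answer: no

Derivation:
Op 1 fold_left: fold axis v@16; visible region now rows[0,8) x cols[0,16) = 8x16
Op 2 fold_left: fold axis v@8; visible region now rows[0,8) x cols[0,8) = 8x8
Op 3 cut(5, 1): punch at orig (5,1); cuts so far [(5, 1)]; region rows[0,8) x cols[0,8) = 8x8
Op 4 cut(4, 0): punch at orig (4,0); cuts so far [(4, 0), (5, 1)]; region rows[0,8) x cols[0,8) = 8x8
Op 5 cut(7, 1): punch at orig (7,1); cuts so far [(4, 0), (5, 1), (7, 1)]; region rows[0,8) x cols[0,8) = 8x8
Unfold 1 (reflect across v@8): 6 holes -> [(4, 0), (4, 15), (5, 1), (5, 14), (7, 1), (7, 14)]
Unfold 2 (reflect across v@16): 12 holes -> [(4, 0), (4, 15), (4, 16), (4, 31), (5, 1), (5, 14), (5, 17), (5, 30), (7, 1), (7, 14), (7, 17), (7, 30)]
Holes: [(4, 0), (4, 15), (4, 16), (4, 31), (5, 1), (5, 14), (5, 17), (5, 30), (7, 1), (7, 14), (7, 17), (7, 30)]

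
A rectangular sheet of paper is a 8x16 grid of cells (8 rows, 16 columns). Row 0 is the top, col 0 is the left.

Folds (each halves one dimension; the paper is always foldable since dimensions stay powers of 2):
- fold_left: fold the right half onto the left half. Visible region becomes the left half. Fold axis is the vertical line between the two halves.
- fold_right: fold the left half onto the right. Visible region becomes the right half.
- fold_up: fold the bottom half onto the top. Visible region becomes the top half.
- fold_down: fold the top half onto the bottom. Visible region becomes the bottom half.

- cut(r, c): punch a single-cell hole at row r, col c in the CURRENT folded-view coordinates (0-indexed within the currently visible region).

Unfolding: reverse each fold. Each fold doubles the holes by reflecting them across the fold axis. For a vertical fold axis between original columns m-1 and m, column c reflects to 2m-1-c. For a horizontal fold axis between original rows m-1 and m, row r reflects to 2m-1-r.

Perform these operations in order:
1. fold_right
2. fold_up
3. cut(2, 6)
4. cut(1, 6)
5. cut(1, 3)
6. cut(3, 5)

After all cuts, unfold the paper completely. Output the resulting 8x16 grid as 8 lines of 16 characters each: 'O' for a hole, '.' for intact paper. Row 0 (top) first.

Answer: ................
.O..O......O..O.
.O............O.
..O..........O..
..O..........O..
.O............O.
.O..O......O..O.
................

Derivation:
Op 1 fold_right: fold axis v@8; visible region now rows[0,8) x cols[8,16) = 8x8
Op 2 fold_up: fold axis h@4; visible region now rows[0,4) x cols[8,16) = 4x8
Op 3 cut(2, 6): punch at orig (2,14); cuts so far [(2, 14)]; region rows[0,4) x cols[8,16) = 4x8
Op 4 cut(1, 6): punch at orig (1,14); cuts so far [(1, 14), (2, 14)]; region rows[0,4) x cols[8,16) = 4x8
Op 5 cut(1, 3): punch at orig (1,11); cuts so far [(1, 11), (1, 14), (2, 14)]; region rows[0,4) x cols[8,16) = 4x8
Op 6 cut(3, 5): punch at orig (3,13); cuts so far [(1, 11), (1, 14), (2, 14), (3, 13)]; region rows[0,4) x cols[8,16) = 4x8
Unfold 1 (reflect across h@4): 8 holes -> [(1, 11), (1, 14), (2, 14), (3, 13), (4, 13), (5, 14), (6, 11), (6, 14)]
Unfold 2 (reflect across v@8): 16 holes -> [(1, 1), (1, 4), (1, 11), (1, 14), (2, 1), (2, 14), (3, 2), (3, 13), (4, 2), (4, 13), (5, 1), (5, 14), (6, 1), (6, 4), (6, 11), (6, 14)]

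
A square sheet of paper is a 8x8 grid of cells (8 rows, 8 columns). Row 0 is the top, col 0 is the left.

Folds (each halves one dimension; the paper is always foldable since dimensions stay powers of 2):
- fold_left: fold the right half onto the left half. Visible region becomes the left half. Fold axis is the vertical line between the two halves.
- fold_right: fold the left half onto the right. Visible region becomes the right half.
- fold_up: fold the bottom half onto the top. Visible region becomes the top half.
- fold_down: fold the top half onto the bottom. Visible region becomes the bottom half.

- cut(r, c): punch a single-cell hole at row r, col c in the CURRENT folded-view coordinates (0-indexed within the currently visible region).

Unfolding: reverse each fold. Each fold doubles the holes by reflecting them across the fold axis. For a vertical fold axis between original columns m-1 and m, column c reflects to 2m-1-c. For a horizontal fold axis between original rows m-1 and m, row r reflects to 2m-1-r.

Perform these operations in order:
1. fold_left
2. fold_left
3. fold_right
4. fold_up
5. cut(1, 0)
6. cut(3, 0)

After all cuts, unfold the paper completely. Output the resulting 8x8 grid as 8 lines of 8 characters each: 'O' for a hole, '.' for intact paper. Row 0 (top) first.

Answer: ........
OOOOOOOO
........
OOOOOOOO
OOOOOOOO
........
OOOOOOOO
........

Derivation:
Op 1 fold_left: fold axis v@4; visible region now rows[0,8) x cols[0,4) = 8x4
Op 2 fold_left: fold axis v@2; visible region now rows[0,8) x cols[0,2) = 8x2
Op 3 fold_right: fold axis v@1; visible region now rows[0,8) x cols[1,2) = 8x1
Op 4 fold_up: fold axis h@4; visible region now rows[0,4) x cols[1,2) = 4x1
Op 5 cut(1, 0): punch at orig (1,1); cuts so far [(1, 1)]; region rows[0,4) x cols[1,2) = 4x1
Op 6 cut(3, 0): punch at orig (3,1); cuts so far [(1, 1), (3, 1)]; region rows[0,4) x cols[1,2) = 4x1
Unfold 1 (reflect across h@4): 4 holes -> [(1, 1), (3, 1), (4, 1), (6, 1)]
Unfold 2 (reflect across v@1): 8 holes -> [(1, 0), (1, 1), (3, 0), (3, 1), (4, 0), (4, 1), (6, 0), (6, 1)]
Unfold 3 (reflect across v@2): 16 holes -> [(1, 0), (1, 1), (1, 2), (1, 3), (3, 0), (3, 1), (3, 2), (3, 3), (4, 0), (4, 1), (4, 2), (4, 3), (6, 0), (6, 1), (6, 2), (6, 3)]
Unfold 4 (reflect across v@4): 32 holes -> [(1, 0), (1, 1), (1, 2), (1, 3), (1, 4), (1, 5), (1, 6), (1, 7), (3, 0), (3, 1), (3, 2), (3, 3), (3, 4), (3, 5), (3, 6), (3, 7), (4, 0), (4, 1), (4, 2), (4, 3), (4, 4), (4, 5), (4, 6), (4, 7), (6, 0), (6, 1), (6, 2), (6, 3), (6, 4), (6, 5), (6, 6), (6, 7)]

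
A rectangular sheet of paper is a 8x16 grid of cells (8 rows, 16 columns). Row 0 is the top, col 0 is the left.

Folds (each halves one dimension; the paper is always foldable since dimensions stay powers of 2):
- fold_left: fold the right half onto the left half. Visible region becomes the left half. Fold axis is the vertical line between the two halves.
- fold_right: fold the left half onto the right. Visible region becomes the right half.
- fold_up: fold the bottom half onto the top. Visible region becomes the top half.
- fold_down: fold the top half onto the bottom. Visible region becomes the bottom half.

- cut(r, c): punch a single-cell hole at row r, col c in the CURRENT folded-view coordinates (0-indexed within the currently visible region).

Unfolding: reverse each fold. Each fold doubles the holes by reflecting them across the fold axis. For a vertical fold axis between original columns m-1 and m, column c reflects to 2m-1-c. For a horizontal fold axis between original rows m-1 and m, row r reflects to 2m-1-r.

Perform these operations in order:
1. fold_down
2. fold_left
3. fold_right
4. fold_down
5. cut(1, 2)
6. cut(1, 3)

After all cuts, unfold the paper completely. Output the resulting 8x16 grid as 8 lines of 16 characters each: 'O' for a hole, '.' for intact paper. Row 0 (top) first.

Answer: OO....OOOO....OO
................
................
OO....OOOO....OO
OO....OOOO....OO
................
................
OO....OOOO....OO

Derivation:
Op 1 fold_down: fold axis h@4; visible region now rows[4,8) x cols[0,16) = 4x16
Op 2 fold_left: fold axis v@8; visible region now rows[4,8) x cols[0,8) = 4x8
Op 3 fold_right: fold axis v@4; visible region now rows[4,8) x cols[4,8) = 4x4
Op 4 fold_down: fold axis h@6; visible region now rows[6,8) x cols[4,8) = 2x4
Op 5 cut(1, 2): punch at orig (7,6); cuts so far [(7, 6)]; region rows[6,8) x cols[4,8) = 2x4
Op 6 cut(1, 3): punch at orig (7,7); cuts so far [(7, 6), (7, 7)]; region rows[6,8) x cols[4,8) = 2x4
Unfold 1 (reflect across h@6): 4 holes -> [(4, 6), (4, 7), (7, 6), (7, 7)]
Unfold 2 (reflect across v@4): 8 holes -> [(4, 0), (4, 1), (4, 6), (4, 7), (7, 0), (7, 1), (7, 6), (7, 7)]
Unfold 3 (reflect across v@8): 16 holes -> [(4, 0), (4, 1), (4, 6), (4, 7), (4, 8), (4, 9), (4, 14), (4, 15), (7, 0), (7, 1), (7, 6), (7, 7), (7, 8), (7, 9), (7, 14), (7, 15)]
Unfold 4 (reflect across h@4): 32 holes -> [(0, 0), (0, 1), (0, 6), (0, 7), (0, 8), (0, 9), (0, 14), (0, 15), (3, 0), (3, 1), (3, 6), (3, 7), (3, 8), (3, 9), (3, 14), (3, 15), (4, 0), (4, 1), (4, 6), (4, 7), (4, 8), (4, 9), (4, 14), (4, 15), (7, 0), (7, 1), (7, 6), (7, 7), (7, 8), (7, 9), (7, 14), (7, 15)]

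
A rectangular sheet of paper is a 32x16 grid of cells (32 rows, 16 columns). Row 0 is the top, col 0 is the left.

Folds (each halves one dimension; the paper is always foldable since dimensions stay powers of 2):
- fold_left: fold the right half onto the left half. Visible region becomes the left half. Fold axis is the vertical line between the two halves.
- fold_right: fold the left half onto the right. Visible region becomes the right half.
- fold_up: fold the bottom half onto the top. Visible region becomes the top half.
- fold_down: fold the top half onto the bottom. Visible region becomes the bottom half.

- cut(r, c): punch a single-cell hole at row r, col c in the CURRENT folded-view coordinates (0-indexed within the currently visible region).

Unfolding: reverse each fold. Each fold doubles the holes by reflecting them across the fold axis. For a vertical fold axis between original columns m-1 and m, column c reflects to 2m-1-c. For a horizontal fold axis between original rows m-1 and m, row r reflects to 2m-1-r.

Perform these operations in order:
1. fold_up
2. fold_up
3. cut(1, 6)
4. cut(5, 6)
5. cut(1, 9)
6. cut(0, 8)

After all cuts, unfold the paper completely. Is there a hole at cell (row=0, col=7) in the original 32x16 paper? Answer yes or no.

Answer: no

Derivation:
Op 1 fold_up: fold axis h@16; visible region now rows[0,16) x cols[0,16) = 16x16
Op 2 fold_up: fold axis h@8; visible region now rows[0,8) x cols[0,16) = 8x16
Op 3 cut(1, 6): punch at orig (1,6); cuts so far [(1, 6)]; region rows[0,8) x cols[0,16) = 8x16
Op 4 cut(5, 6): punch at orig (5,6); cuts so far [(1, 6), (5, 6)]; region rows[0,8) x cols[0,16) = 8x16
Op 5 cut(1, 9): punch at orig (1,9); cuts so far [(1, 6), (1, 9), (5, 6)]; region rows[0,8) x cols[0,16) = 8x16
Op 6 cut(0, 8): punch at orig (0,8); cuts so far [(0, 8), (1, 6), (1, 9), (5, 6)]; region rows[0,8) x cols[0,16) = 8x16
Unfold 1 (reflect across h@8): 8 holes -> [(0, 8), (1, 6), (1, 9), (5, 6), (10, 6), (14, 6), (14, 9), (15, 8)]
Unfold 2 (reflect across h@16): 16 holes -> [(0, 8), (1, 6), (1, 9), (5, 6), (10, 6), (14, 6), (14, 9), (15, 8), (16, 8), (17, 6), (17, 9), (21, 6), (26, 6), (30, 6), (30, 9), (31, 8)]
Holes: [(0, 8), (1, 6), (1, 9), (5, 6), (10, 6), (14, 6), (14, 9), (15, 8), (16, 8), (17, 6), (17, 9), (21, 6), (26, 6), (30, 6), (30, 9), (31, 8)]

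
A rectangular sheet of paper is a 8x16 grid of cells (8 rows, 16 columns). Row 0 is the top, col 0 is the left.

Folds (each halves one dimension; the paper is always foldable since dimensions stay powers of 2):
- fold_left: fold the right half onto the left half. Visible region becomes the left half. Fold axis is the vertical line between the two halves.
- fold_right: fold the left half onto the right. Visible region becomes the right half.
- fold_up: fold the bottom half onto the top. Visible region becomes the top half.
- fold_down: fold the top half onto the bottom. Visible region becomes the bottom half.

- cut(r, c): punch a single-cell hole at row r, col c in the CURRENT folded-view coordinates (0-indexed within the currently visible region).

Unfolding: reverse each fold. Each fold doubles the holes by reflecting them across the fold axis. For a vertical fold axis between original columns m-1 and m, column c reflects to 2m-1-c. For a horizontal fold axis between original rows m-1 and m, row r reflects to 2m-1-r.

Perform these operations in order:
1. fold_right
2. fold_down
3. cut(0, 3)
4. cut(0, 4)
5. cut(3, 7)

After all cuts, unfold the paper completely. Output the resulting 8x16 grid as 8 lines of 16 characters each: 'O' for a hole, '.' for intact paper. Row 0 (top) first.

Op 1 fold_right: fold axis v@8; visible region now rows[0,8) x cols[8,16) = 8x8
Op 2 fold_down: fold axis h@4; visible region now rows[4,8) x cols[8,16) = 4x8
Op 3 cut(0, 3): punch at orig (4,11); cuts so far [(4, 11)]; region rows[4,8) x cols[8,16) = 4x8
Op 4 cut(0, 4): punch at orig (4,12); cuts so far [(4, 11), (4, 12)]; region rows[4,8) x cols[8,16) = 4x8
Op 5 cut(3, 7): punch at orig (7,15); cuts so far [(4, 11), (4, 12), (7, 15)]; region rows[4,8) x cols[8,16) = 4x8
Unfold 1 (reflect across h@4): 6 holes -> [(0, 15), (3, 11), (3, 12), (4, 11), (4, 12), (7, 15)]
Unfold 2 (reflect across v@8): 12 holes -> [(0, 0), (0, 15), (3, 3), (3, 4), (3, 11), (3, 12), (4, 3), (4, 4), (4, 11), (4, 12), (7, 0), (7, 15)]

Answer: O..............O
................
................
...OO......OO...
...OO......OO...
................
................
O..............O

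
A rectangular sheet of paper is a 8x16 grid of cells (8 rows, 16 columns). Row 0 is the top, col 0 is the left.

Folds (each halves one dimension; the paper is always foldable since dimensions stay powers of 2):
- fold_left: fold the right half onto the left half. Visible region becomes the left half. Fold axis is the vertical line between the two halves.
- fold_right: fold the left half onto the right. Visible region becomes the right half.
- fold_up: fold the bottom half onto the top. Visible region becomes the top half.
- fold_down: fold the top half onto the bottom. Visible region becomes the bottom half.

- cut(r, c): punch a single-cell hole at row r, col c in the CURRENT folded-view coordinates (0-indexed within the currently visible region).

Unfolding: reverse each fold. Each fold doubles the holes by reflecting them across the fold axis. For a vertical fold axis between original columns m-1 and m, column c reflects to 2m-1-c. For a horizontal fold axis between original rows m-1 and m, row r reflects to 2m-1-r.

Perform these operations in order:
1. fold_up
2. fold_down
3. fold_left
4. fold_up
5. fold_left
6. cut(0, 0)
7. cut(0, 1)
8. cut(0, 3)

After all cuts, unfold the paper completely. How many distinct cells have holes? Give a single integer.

Op 1 fold_up: fold axis h@4; visible region now rows[0,4) x cols[0,16) = 4x16
Op 2 fold_down: fold axis h@2; visible region now rows[2,4) x cols[0,16) = 2x16
Op 3 fold_left: fold axis v@8; visible region now rows[2,4) x cols[0,8) = 2x8
Op 4 fold_up: fold axis h@3; visible region now rows[2,3) x cols[0,8) = 1x8
Op 5 fold_left: fold axis v@4; visible region now rows[2,3) x cols[0,4) = 1x4
Op 6 cut(0, 0): punch at orig (2,0); cuts so far [(2, 0)]; region rows[2,3) x cols[0,4) = 1x4
Op 7 cut(0, 1): punch at orig (2,1); cuts so far [(2, 0), (2, 1)]; region rows[2,3) x cols[0,4) = 1x4
Op 8 cut(0, 3): punch at orig (2,3); cuts so far [(2, 0), (2, 1), (2, 3)]; region rows[2,3) x cols[0,4) = 1x4
Unfold 1 (reflect across v@4): 6 holes -> [(2, 0), (2, 1), (2, 3), (2, 4), (2, 6), (2, 7)]
Unfold 2 (reflect across h@3): 12 holes -> [(2, 0), (2, 1), (2, 3), (2, 4), (2, 6), (2, 7), (3, 0), (3, 1), (3, 3), (3, 4), (3, 6), (3, 7)]
Unfold 3 (reflect across v@8): 24 holes -> [(2, 0), (2, 1), (2, 3), (2, 4), (2, 6), (2, 7), (2, 8), (2, 9), (2, 11), (2, 12), (2, 14), (2, 15), (3, 0), (3, 1), (3, 3), (3, 4), (3, 6), (3, 7), (3, 8), (3, 9), (3, 11), (3, 12), (3, 14), (3, 15)]
Unfold 4 (reflect across h@2): 48 holes -> [(0, 0), (0, 1), (0, 3), (0, 4), (0, 6), (0, 7), (0, 8), (0, 9), (0, 11), (0, 12), (0, 14), (0, 15), (1, 0), (1, 1), (1, 3), (1, 4), (1, 6), (1, 7), (1, 8), (1, 9), (1, 11), (1, 12), (1, 14), (1, 15), (2, 0), (2, 1), (2, 3), (2, 4), (2, 6), (2, 7), (2, 8), (2, 9), (2, 11), (2, 12), (2, 14), (2, 15), (3, 0), (3, 1), (3, 3), (3, 4), (3, 6), (3, 7), (3, 8), (3, 9), (3, 11), (3, 12), (3, 14), (3, 15)]
Unfold 5 (reflect across h@4): 96 holes -> [(0, 0), (0, 1), (0, 3), (0, 4), (0, 6), (0, 7), (0, 8), (0, 9), (0, 11), (0, 12), (0, 14), (0, 15), (1, 0), (1, 1), (1, 3), (1, 4), (1, 6), (1, 7), (1, 8), (1, 9), (1, 11), (1, 12), (1, 14), (1, 15), (2, 0), (2, 1), (2, 3), (2, 4), (2, 6), (2, 7), (2, 8), (2, 9), (2, 11), (2, 12), (2, 14), (2, 15), (3, 0), (3, 1), (3, 3), (3, 4), (3, 6), (3, 7), (3, 8), (3, 9), (3, 11), (3, 12), (3, 14), (3, 15), (4, 0), (4, 1), (4, 3), (4, 4), (4, 6), (4, 7), (4, 8), (4, 9), (4, 11), (4, 12), (4, 14), (4, 15), (5, 0), (5, 1), (5, 3), (5, 4), (5, 6), (5, 7), (5, 8), (5, 9), (5, 11), (5, 12), (5, 14), (5, 15), (6, 0), (6, 1), (6, 3), (6, 4), (6, 6), (6, 7), (6, 8), (6, 9), (6, 11), (6, 12), (6, 14), (6, 15), (7, 0), (7, 1), (7, 3), (7, 4), (7, 6), (7, 7), (7, 8), (7, 9), (7, 11), (7, 12), (7, 14), (7, 15)]

Answer: 96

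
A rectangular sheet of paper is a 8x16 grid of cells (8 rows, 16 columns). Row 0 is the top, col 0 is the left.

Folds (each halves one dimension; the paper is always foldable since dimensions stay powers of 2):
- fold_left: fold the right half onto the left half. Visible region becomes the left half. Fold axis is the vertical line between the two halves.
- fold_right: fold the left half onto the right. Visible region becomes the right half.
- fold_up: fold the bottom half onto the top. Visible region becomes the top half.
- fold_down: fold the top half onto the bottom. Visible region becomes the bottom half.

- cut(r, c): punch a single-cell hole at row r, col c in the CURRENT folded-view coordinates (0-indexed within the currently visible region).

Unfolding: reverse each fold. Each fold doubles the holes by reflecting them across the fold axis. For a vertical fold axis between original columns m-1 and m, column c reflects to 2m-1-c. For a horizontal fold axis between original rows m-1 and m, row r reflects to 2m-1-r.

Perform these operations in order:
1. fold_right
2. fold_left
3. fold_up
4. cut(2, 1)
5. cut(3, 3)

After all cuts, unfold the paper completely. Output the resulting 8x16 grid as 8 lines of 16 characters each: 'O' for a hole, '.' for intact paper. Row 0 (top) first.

Answer: ................
................
.O....O..O....O.
...OO......OO...
...OO......OO...
.O....O..O....O.
................
................

Derivation:
Op 1 fold_right: fold axis v@8; visible region now rows[0,8) x cols[8,16) = 8x8
Op 2 fold_left: fold axis v@12; visible region now rows[0,8) x cols[8,12) = 8x4
Op 3 fold_up: fold axis h@4; visible region now rows[0,4) x cols[8,12) = 4x4
Op 4 cut(2, 1): punch at orig (2,9); cuts so far [(2, 9)]; region rows[0,4) x cols[8,12) = 4x4
Op 5 cut(3, 3): punch at orig (3,11); cuts so far [(2, 9), (3, 11)]; region rows[0,4) x cols[8,12) = 4x4
Unfold 1 (reflect across h@4): 4 holes -> [(2, 9), (3, 11), (4, 11), (5, 9)]
Unfold 2 (reflect across v@12): 8 holes -> [(2, 9), (2, 14), (3, 11), (3, 12), (4, 11), (4, 12), (5, 9), (5, 14)]
Unfold 3 (reflect across v@8): 16 holes -> [(2, 1), (2, 6), (2, 9), (2, 14), (3, 3), (3, 4), (3, 11), (3, 12), (4, 3), (4, 4), (4, 11), (4, 12), (5, 1), (5, 6), (5, 9), (5, 14)]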